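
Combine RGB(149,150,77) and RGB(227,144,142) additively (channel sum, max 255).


Additive: each channel = min(255, C₁+C₂)
R: 149+227 = 376 → 255
G: 150+144 = 294 → 255
B: 77+142 = 219 → 219
= RGB(255, 255, 219)


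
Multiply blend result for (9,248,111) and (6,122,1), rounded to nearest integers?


Multiply: C = A×B/255, rounded to nearest integer
R: 9×6/255 = 54/255 ≈ 0.212 → 0
G: 248×122/255 = 30256/255 ≈ 118.651 → 119
B: 111×1/255 = 111/255 ≈ 0.435 → 0
= RGB(0, 119, 0)


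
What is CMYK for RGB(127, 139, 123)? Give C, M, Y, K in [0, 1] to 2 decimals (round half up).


R'=127/255≈0.4980, G'=139/255≈0.5451, B'=123/255≈0.4824
K = 1 - max(R',G',B') = 1 - 139/255 = 116/255 = 0.45490… → 0.45
(1-R'-K)/(1-K) simplifies to (max-R)/max with max = 139:
C = (139-127)/139 = 12/139 = 0.08633… → 0.09
M = (139-139)/139 = 0/139 = 0 → 0.00
Y = (139-123)/139 = 16/139 = 0.11510… → 0.12
= CMYK(0.09, 0.00, 0.12, 0.45)


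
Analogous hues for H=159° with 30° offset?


Base hue: 159°
Left analog: (159 - 30) mod 360 = 129°
Right analog: (159 + 30) mod 360 = 189°
Analogous hues = 129° and 189°


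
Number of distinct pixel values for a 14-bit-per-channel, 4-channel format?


Total bits = 14 bits/channel × 4 channels = 56 bits
Distinct pixel values = 2^56
= 72,057,594,037,927,936 pixel values


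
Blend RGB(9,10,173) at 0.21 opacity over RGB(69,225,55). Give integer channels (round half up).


C = α×F + (1-α)×B, with 1-α = 0.79
R: 0.21×9 + 0.79×69 = 1.89 + 54.51 = 56.40 → 56
G: 0.21×10 + 0.79×225 = 2.10 + 177.75 = 179.85 → 180
B: 0.21×173 + 0.79×55 = 36.33 + 43.45 = 79.78 → 80
= RGB(56, 180, 80)


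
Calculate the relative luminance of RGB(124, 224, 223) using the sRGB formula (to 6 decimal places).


Linearize each channel (sRGB transfer function): c = v/255; c_lin = c/12.92 if c ≤ 0.04045, else ((c+0.055)/1.055)^2.4
  R: 124/255 ≈ 0.486275 > 0.04045 → ((0.486275+0.055)/1.055)^2.4 ≈ 0.201556
  G: 224/255 ≈ 0.878431 > 0.04045 → ((0.878431+0.055)/1.055)^2.4 ≈ 0.745404
  B: 223/255 ≈ 0.874510 > 0.04045 → ((0.874510+0.055)/1.055)^2.4 ≈ 0.737910
R_lin = 0.201556, G_lin = 0.745404, B_lin = 0.737910
L = 0.2126×R + 0.7152×G + 0.0722×B
L = 0.2126×0.201556 + 0.7152×0.745404 + 0.0722×0.737910
L ≈ 0.629241


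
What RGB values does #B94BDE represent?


B9 → 185 (R)
4B → 75 (G)
DE → 222 (B)
= RGB(185, 75, 222)


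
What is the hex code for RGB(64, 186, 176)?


R = 64 → 40 (hex)
G = 186 → BA (hex)
B = 176 → B0 (hex)
Hex = #40BAB0


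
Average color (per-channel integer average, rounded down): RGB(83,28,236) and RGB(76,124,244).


Midpoint: each channel = ⌊(C₁+C₂)/2⌋
R: ⌊(83+76)/2⌋ = 79
G: ⌊(28+124)/2⌋ = 76
B: ⌊(236+244)/2⌋ = 240
= RGB(79, 76, 240)


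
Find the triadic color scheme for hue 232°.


Triadic: equally spaced at 120° intervals
H1 = 232°
H2 = (232 + 120) mod 360 = 352°
H3 = (232 + 240) mod 360 = 112°
Triadic = 232°, 352°, 112°


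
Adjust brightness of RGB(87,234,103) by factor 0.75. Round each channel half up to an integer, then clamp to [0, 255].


Multiply each channel by 0.75, round half up, clamp to [0, 255]
R: 87×0.75 = 65.25 → round → 65
G: 234×0.75 = 175.5 → round → 176
B: 103×0.75 = 77.25 → round → 77
= RGB(65, 176, 77)


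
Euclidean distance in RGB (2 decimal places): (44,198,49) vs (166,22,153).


d = √[(R₁-R₂)² + (G₁-G₂)² + (B₁-B₂)²]
d = √[(44-166)² + (198-22)² + (49-153)²]
d = √[14884 + 30976 + 10816]
d = √56676
d ≈ 238.07


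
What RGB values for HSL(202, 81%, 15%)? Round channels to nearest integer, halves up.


H=202°, S=0.81, L=0.15
C = (1-|2L-1|)×S = (1-|-0.70|)×0.81 = 0.243
H' = H/60 = 202/60 ≈ 3.3667; X = C×(1-|H' mod 2 - 1|) = 0.1539
m = L - C/2 = 0.15 - 0.1215 = 0.0285
Sector ⌊H'⌋ = 3 → (R',G',B') = (0.0, 0.1539, 0.243)
RGB = ((R'+m)×255, (G'+m)×255, (B'+m)×255) = (7.2675, 46.512, 69.2325)
Round half up → RGB(7, 47, 69)


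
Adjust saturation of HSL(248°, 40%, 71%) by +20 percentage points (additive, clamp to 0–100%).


Original S = 40%
Adjustment = +20 percentage points
New S = 40 + (20) = 60
Clamp to [0, 100] → 60
= HSL(248°, 60%, 71%)


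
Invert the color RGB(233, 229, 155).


Invert: (255-R, 255-G, 255-B)
R: 255-233 = 22
G: 255-229 = 26
B: 255-155 = 100
= RGB(22, 26, 100)


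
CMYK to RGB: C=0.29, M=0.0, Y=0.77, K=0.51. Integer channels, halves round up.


R = 255 × (1-C) × (1-K) = 255 × 0.71 × 0.49 = 88.7145 → 89
G = 255 × (1-M) × (1-K) = 255 × 1.00 × 0.49 = 124.95 → 125
B = 255 × (1-Y) × (1-K) = 255 × 0.23 × 0.49 = 28.7385 → 29
= RGB(89, 125, 29)


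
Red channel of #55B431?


Color: #55B431
R = 55 = 85
G = B4 = 180
B = 31 = 49
Red = 85


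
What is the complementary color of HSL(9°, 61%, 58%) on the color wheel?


Complement = opposite side of color wheel = hue + 180°
H' = (9 + 180) mod 360 = 189°
S and L unchanged.
= HSL(189°, 61%, 58%)


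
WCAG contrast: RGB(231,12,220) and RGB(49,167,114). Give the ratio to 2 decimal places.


Linearize each sRGB channel c=v/255: c/12.92 if c ≤ 0.04045 else ((c+0.055)/1.055)^2.4
L = 0.2126×R_lin + 0.7152×G_lin + 0.0722×B_lin
Color 1 (231,12,220):
  R=231: 231/255≈0.9059 > 0.04045 → ((0.9059+0.055)/1.055)^2.4 ≈ 0.79910
  G=12: 12/255≈0.0471 > 0.04045 → ((0.0471+0.055)/1.055)^2.4 ≈ 0.00368
  B=220: 220/255≈0.8627 > 0.04045 → ((0.8627+0.055)/1.055)^2.4 ≈ 0.71569
  L1 = 0.2126×0.79910 + 0.7152×0.00368 + 0.0722×0.71569 ≈ 0.22419
Color 2 (49,167,114):
  R=49: 49/255≈0.1922 > 0.04045 → ((0.1922+0.055)/1.055)^2.4 ≈ 0.03071
  G=167: 167/255≈0.6549 > 0.04045 → ((0.6549+0.055)/1.055)^2.4 ≈ 0.38643
  B=114: 114/255≈0.4471 > 0.04045 → ((0.4471+0.055)/1.055)^2.4 ≈ 0.16827
  L2 = 0.2126×0.03071 + 0.7152×0.38643 + 0.0722×0.16827 ≈ 0.29505
Lighter = 0.29505, Darker = 0.22419
Ratio = (L_lighter + 0.05) / (L_darker + 0.05)
Ratio = (0.29505 + 0.05) / (0.22419 + 0.05) = 0.34505 / 0.27419 ≈ 1.2584
Ratio ≈ 1.26:1


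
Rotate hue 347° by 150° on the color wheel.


New hue = (H + rotation) mod 360
New hue = (347 + 150) mod 360
= 497 mod 360
= 137°


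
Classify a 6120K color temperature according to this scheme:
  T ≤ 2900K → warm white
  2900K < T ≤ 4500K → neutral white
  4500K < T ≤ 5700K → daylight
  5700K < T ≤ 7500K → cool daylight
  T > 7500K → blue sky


Temperature: 6120K
5700K < 6120K ≤ 7500K → cool daylight
Classification: cool daylight


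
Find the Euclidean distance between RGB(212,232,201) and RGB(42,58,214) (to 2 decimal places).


d = √[(R₁-R₂)² + (G₁-G₂)² + (B₁-B₂)²]
d = √[(212-42)² + (232-58)² + (201-214)²]
d = √[28900 + 30276 + 169]
d = √59345
d ≈ 243.61


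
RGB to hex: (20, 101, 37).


R = 20 → 14 (hex)
G = 101 → 65 (hex)
B = 37 → 25 (hex)
Hex = #146525


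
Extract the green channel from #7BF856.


Color: #7BF856
R = 7B = 123
G = F8 = 248
B = 56 = 86
Green = 248


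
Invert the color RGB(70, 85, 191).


Invert: (255-R, 255-G, 255-B)
R: 255-70 = 185
G: 255-85 = 170
B: 255-191 = 64
= RGB(185, 170, 64)


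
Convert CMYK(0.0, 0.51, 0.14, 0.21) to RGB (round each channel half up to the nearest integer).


R = 255 × (1-C) × (1-K) = 255 × 1.00 × 0.79 = 201.45 → 201
G = 255 × (1-M) × (1-K) = 255 × 0.49 × 0.79 = 98.7105 → 99
B = 255 × (1-Y) × (1-K) = 255 × 0.86 × 0.79 = 173.247 → 173
= RGB(201, 99, 173)


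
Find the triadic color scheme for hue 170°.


Triadic: equally spaced at 120° intervals
H1 = 170°
H2 = (170 + 120) mod 360 = 290°
H3 = (170 + 240) mod 360 = 50°
Triadic = 170°, 290°, 50°


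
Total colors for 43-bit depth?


Colors = 2^bits = 2^43
= 8,796,093,022,208 colors


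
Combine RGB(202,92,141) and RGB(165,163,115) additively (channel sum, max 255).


Additive: each channel = min(255, C₁+C₂)
R: 202+165 = 367 → 255
G: 92+163 = 255 → 255
B: 141+115 = 256 → 255
= RGB(255, 255, 255)


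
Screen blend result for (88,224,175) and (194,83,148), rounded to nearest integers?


Screen: C = 255 - (255-A)×(255-B)/255, rounded to nearest integer
R: 255 - (255-88)×(255-194)/255 = 255 - 10187/255 ≈ 255 - 39.949 = 215.051 → 215
G: 255 - (255-224)×(255-83)/255 = 255 - 5332/255 ≈ 255 - 20.910 = 234.090 → 234
B: 255 - (255-175)×(255-148)/255 = 255 - 8560/255 ≈ 255 - 33.569 = 221.431 → 221
= RGB(215, 234, 221)


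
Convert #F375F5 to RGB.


F3 → 243 (R)
75 → 117 (G)
F5 → 245 (B)
= RGB(243, 117, 245)


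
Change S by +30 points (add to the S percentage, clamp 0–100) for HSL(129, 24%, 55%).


Original S = 24%
Adjustment = +30 percentage points
New S = 24 + (30) = 54
Clamp to [0, 100] → 54
= HSL(129°, 54%, 55%)


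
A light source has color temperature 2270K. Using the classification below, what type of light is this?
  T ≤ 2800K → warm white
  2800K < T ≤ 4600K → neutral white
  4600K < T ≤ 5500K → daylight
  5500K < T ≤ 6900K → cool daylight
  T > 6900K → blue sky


Temperature: 2270K
2270K ≤ 2800K → warm white
Classification: warm white


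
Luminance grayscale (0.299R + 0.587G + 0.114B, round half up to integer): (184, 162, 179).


Gray = 0.299×R + 0.587×G + 0.114×B
Gray = 0.299×184 + 0.587×162 + 0.114×179
Gray = 55.016 + 95.094 + 20.406
Gray = 170.516 → round half up → 171
Gray = 171


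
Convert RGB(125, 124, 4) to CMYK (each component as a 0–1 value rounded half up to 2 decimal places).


R'=125/255≈0.4902, G'=124/255≈0.4863, B'=4/255≈0.0157
K = 1 - max(R',G',B') = 1 - 125/255 = 130/255 = 0.50980… → 0.51
(1-R'-K)/(1-K) simplifies to (max-R)/max with max = 125:
C = (125-125)/125 = 0/125 = 0 → 0.00
M = (125-124)/125 = 1/125 = 0.008 → 0.01
Y = (125-4)/125 = 121/125 = 0.968 → 0.97
= CMYK(0.00, 0.01, 0.97, 0.51)


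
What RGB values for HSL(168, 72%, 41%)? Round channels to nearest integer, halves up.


H=168°, S=0.72, L=0.41
C = (1-|2L-1|)×S = (1-|-0.18|)×0.72 = 0.5904
H' = H/60 = 168/60 ≈ 2.8000; X = C×(1-|H' mod 2 - 1|) = 0.47232
m = L - C/2 = 0.41 - 0.2952 = 0.1148
Sector ⌊H'⌋ = 2 → (R',G',B') = (0.0, 0.5904, 0.47232)
RGB = ((R'+m)×255, (G'+m)×255, (B'+m)×255) = (29.274, 179.826, 149.7156)
Round half up → RGB(29, 180, 150)


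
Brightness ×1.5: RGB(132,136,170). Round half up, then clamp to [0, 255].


Multiply each channel by 1.5, round half up, clamp to [0, 255]
R: 132×1.5 = 198
G: 136×1.5 = 204
B: 170×1.5 = 255
= RGB(198, 204, 255)


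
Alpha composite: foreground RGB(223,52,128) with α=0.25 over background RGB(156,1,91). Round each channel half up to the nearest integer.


C = α×F + (1-α)×B, with 1-α = 0.75
R: 0.25×223 + 0.75×156 = 55.75 + 117.00 = 172.75 → 173
G: 0.25×52 + 0.75×1 = 13.00 + 0.75 = 13.75 → 14
B: 0.25×128 + 0.75×91 = 32.00 + 68.25 = 100.25 → 100
= RGB(173, 14, 100)


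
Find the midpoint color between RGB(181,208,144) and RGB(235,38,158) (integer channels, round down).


Midpoint: each channel = ⌊(C₁+C₂)/2⌋
R: ⌊(181+235)/2⌋ = 208
G: ⌊(208+38)/2⌋ = 123
B: ⌊(144+158)/2⌋ = 151
= RGB(208, 123, 151)


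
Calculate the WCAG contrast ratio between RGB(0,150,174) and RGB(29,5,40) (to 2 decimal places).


Linearize each sRGB channel c=v/255: c/12.92 if c ≤ 0.04045 else ((c+0.055)/1.055)^2.4
L = 0.2126×R_lin + 0.7152×G_lin + 0.0722×B_lin
Color 1 (0,150,174):
  R=0: 0/255≈0.0000 ≤ 0.04045 → 0.0000/12.92 ≈ 0.00000
  G=150: 150/255≈0.5882 > 0.04045 → ((0.5882+0.055)/1.055)^2.4 ≈ 0.30499
  B=174: 174/255≈0.6824 > 0.04045 → ((0.6824+0.055)/1.055)^2.4 ≈ 0.42327
  L1 = 0.2126×0.00000 + 0.7152×0.30499 + 0.0722×0.42327 ≈ 0.24869
Color 2 (29,5,40):
  R=29: 29/255≈0.1137 > 0.04045 → ((0.1137+0.055)/1.055)^2.4 ≈ 0.01229
  G=5: 5/255≈0.0196 ≤ 0.04045 → 0.0196/12.92 ≈ 0.00152
  B=40: 40/255≈0.1569 > 0.04045 → ((0.1569+0.055)/1.055)^2.4 ≈ 0.02122
  L2 = 0.2126×0.01229 + 0.7152×0.00152 + 0.0722×0.02122 ≈ 0.00523
Lighter = 0.24869, Darker = 0.00523
Ratio = (L_lighter + 0.05) / (L_darker + 0.05)
Ratio = (0.24869 + 0.05) / (0.00523 + 0.05) = 0.29869 / 0.05523 ≈ 5.4081
Ratio ≈ 5.41:1


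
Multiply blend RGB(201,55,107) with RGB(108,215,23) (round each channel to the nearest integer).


Multiply: C = A×B/255, rounded to nearest integer
R: 201×108/255 = 21708/255 ≈ 85.129 → 85
G: 55×215/255 = 11825/255 ≈ 46.373 → 46
B: 107×23/255 = 2461/255 ≈ 9.651 → 10
= RGB(85, 46, 10)


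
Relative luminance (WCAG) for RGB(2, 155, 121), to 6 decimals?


Linearize each channel (sRGB transfer function): c = v/255; c_lin = c/12.92 if c ≤ 0.04045, else ((c+0.055)/1.055)^2.4
  R: 2/255 ≈ 0.007843 ≤ 0.04045 → 0.007843/12.92 ≈ 0.000607
  G: 155/255 ≈ 0.607843 > 0.04045 → ((0.607843+0.055)/1.055)^2.4 ≈ 0.327778
  B: 121/255 ≈ 0.474510 > 0.04045 → ((0.474510+0.055)/1.055)^2.4 ≈ 0.191202
R_lin = 0.000607, G_lin = 0.327778, B_lin = 0.191202
L = 0.2126×R + 0.7152×G + 0.0722×B
L = 0.2126×0.000607 + 0.7152×0.327778 + 0.0722×0.191202
L ≈ 0.248361


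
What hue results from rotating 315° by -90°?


New hue = (H + rotation) mod 360
New hue = (315 -90) mod 360
= 225 mod 360
= 225°


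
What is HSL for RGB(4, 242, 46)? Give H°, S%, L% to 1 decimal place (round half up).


Normalize: R'=4/255≈0.0157, G'=242/255≈0.9490, B'=46/255≈0.1804
Max=242/255, Min=4/255, Δ=Max-Min=238/255
L = (Max+Min)/2 = (242+4)/510 = 246/510 = 0.48235… → L = 48.2%
L ≤ 0.5 → S = Δ/(Max+Min) = 238/(242+4) = 238/246 = 0.96747… → S = 96.7%
(the 1/255 factors cancel in S and H, so raw channel differences can be used)
Max is G' → H = 60 × ((B-R)/Δ + 2) = 60 × ((46-4)/238 + 2)
  42/238 + 2 = 0.1764… + 2 = 2.1764…
  H = 60 × 2.1764… = 130.588…° → H = 130.6°
= HSL(130.6°, 96.7%, 48.2%)


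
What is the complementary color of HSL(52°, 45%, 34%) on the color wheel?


Complement = opposite side of color wheel = hue + 180°
H' = (52 + 180) mod 360 = 232°
S and L unchanged.
= HSL(232°, 45%, 34%)


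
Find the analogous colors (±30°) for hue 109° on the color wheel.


Base hue: 109°
Left analog: (109 - 30) mod 360 = 79°
Right analog: (109 + 30) mod 360 = 139°
Analogous hues = 79° and 139°


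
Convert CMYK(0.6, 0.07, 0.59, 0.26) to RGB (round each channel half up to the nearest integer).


R = 255 × (1-C) × (1-K) = 255 × 0.40 × 0.74 = 75.48 → 75
G = 255 × (1-M) × (1-K) = 255 × 0.93 × 0.74 = 175.491 → 175
B = 255 × (1-Y) × (1-K) = 255 × 0.41 × 0.74 = 77.367 → 77
= RGB(75, 175, 77)


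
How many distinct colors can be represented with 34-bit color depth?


Colors = 2^bits = 2^34
= 17,179,869,184 colors


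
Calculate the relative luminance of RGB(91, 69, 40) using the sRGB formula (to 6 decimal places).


Linearize each channel (sRGB transfer function): c = v/255; c_lin = c/12.92 if c ≤ 0.04045, else ((c+0.055)/1.055)^2.4
  R: 91/255 ≈ 0.356863 > 0.04045 → ((0.356863+0.055)/1.055)^2.4 ≈ 0.104616
  G: 69/255 ≈ 0.270588 > 0.04045 → ((0.270588+0.055)/1.055)^2.4 ≈ 0.059511
  B: 40/255 ≈ 0.156863 > 0.04045 → ((0.156863+0.055)/1.055)^2.4 ≈ 0.021219
R_lin = 0.104616, G_lin = 0.059511, B_lin = 0.021219
L = 0.2126×R + 0.7152×G + 0.0722×B
L = 0.2126×0.104616 + 0.7152×0.059511 + 0.0722×0.021219
L ≈ 0.066336


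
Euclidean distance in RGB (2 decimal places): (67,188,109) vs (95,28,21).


d = √[(R₁-R₂)² + (G₁-G₂)² + (B₁-B₂)²]
d = √[(67-95)² + (188-28)² + (109-21)²]
d = √[784 + 25600 + 7744]
d = √34128
d ≈ 184.74


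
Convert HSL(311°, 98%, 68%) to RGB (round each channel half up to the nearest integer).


H=311°, S=0.98, L=0.68
C = (1-|2L-1|)×S = (1-|0.36|)×0.98 = 0.6272
H' = H/60 = 311/60 ≈ 5.1833; X = C×(1-|H' mod 2 - 1|) ≈ 0.5122
m = L - C/2 = 0.68 - 0.3136 = 0.3664
Sector ⌊H'⌋ = 5 → (R',G',B') = (0.6272, 0.0, ≈0.5122)
RGB = ((R'+m)×255, (G'+m)×255, (B'+m)×255) = (253.368, 93.432, 224.0464)
Round half up → RGB(253, 93, 224)


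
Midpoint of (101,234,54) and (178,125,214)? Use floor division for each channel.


Midpoint: each channel = ⌊(C₁+C₂)/2⌋
R: ⌊(101+178)/2⌋ = 139
G: ⌊(234+125)/2⌋ = 179
B: ⌊(54+214)/2⌋ = 134
= RGB(139, 179, 134)


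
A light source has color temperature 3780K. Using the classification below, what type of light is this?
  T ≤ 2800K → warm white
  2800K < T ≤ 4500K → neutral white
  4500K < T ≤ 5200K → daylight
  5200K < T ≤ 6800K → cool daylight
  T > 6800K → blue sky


Temperature: 3780K
2800K < 3780K ≤ 4500K → neutral white
Classification: neutral white


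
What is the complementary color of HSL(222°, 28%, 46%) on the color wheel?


Complement = opposite side of color wheel = hue + 180°
H' = (222 + 180) mod 360 = 42°
S and L unchanged.
= HSL(42°, 28%, 46%)


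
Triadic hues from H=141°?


Triadic: equally spaced at 120° intervals
H1 = 141°
H2 = (141 + 120) mod 360 = 261°
H3 = (141 + 240) mod 360 = 21°
Triadic = 141°, 261°, 21°


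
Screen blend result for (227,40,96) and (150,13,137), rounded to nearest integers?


Screen: C = 255 - (255-A)×(255-B)/255, rounded to nearest integer
R: 255 - (255-227)×(255-150)/255 = 255 - 2940/255 ≈ 255 - 11.529 = 243.471 → 243
G: 255 - (255-40)×(255-13)/255 = 255 - 52030/255 ≈ 255 - 204.039 = 50.961 → 51
B: 255 - (255-96)×(255-137)/255 = 255 - 18762/255 ≈ 255 - 73.576 = 181.424 → 181
= RGB(243, 51, 181)


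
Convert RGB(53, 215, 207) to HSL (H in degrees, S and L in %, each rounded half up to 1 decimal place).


Normalize: R'=53/255≈0.2078, G'=215/255≈0.8431, B'=207/255≈0.8118
Max=215/255, Min=53/255, Δ=Max-Min=162/255
L = (Max+Min)/2 = (215+53)/510 = 268/510 = 0.52549… → L = 52.5%
L > 0.5 → S = Δ/(2-Max-Min) = 162/(510-215-53) = 162/242 = 0.66942… → S = 66.9%
(the 1/255 factors cancel in S and H, so raw channel differences can be used)
Max is G' → H = 60 × ((B-R)/Δ + 2) = 60 × ((207-53)/162 + 2)
  154/162 + 2 = 0.9506… + 2 = 2.9506…
  H = 60 × 2.9506… = 177.037…° → H = 177.0°
= HSL(177.0°, 66.9%, 52.5%)


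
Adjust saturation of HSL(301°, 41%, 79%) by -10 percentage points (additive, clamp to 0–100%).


Original S = 41%
Adjustment = -10 percentage points
New S = 41 + (-10) = 31
Clamp to [0, 100] → 31
= HSL(301°, 31%, 79%)


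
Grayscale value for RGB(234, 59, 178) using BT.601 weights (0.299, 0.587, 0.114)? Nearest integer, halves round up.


Gray = 0.299×R + 0.587×G + 0.114×B
Gray = 0.299×234 + 0.587×59 + 0.114×178
Gray = 69.966 + 34.633 + 20.292
Gray = 124.891 → round half up → 125
Gray = 125


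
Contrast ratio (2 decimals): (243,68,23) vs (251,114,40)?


Linearize each sRGB channel c=v/255: c/12.92 if c ≤ 0.04045 else ((c+0.055)/1.055)^2.4
L = 0.2126×R_lin + 0.7152×G_lin + 0.0722×B_lin
Color 1 (243,68,23):
  R=243: 243/255≈0.9529 > 0.04045 → ((0.9529+0.055)/1.055)^2.4 ≈ 0.89627
  G=68: 68/255≈0.2667 > 0.04045 → ((0.2667+0.055)/1.055)^2.4 ≈ 0.05781
  B=23: 23/255≈0.0902 > 0.04045 → ((0.0902+0.055)/1.055)^2.4 ≈ 0.00857
  L1 = 0.2126×0.89627 + 0.7152×0.05781 + 0.0722×0.00857 ≈ 0.23251
Color 2 (251,114,40):
  R=251: 251/255≈0.9843 > 0.04045 → ((0.9843+0.055)/1.055)^2.4 ≈ 0.96469
  G=114: 114/255≈0.4471 > 0.04045 → ((0.4471+0.055)/1.055)^2.4 ≈ 0.16827
  B=40: 40/255≈0.1569 > 0.04045 → ((0.1569+0.055)/1.055)^2.4 ≈ 0.02122
  L2 = 0.2126×0.96469 + 0.7152×0.16827 + 0.0722×0.02122 ≈ 0.32697
Lighter = 0.32697, Darker = 0.23251
Ratio = (L_lighter + 0.05) / (L_darker + 0.05)
Ratio = (0.32697 + 0.05) / (0.23251 + 0.05) = 0.37697 / 0.28251 ≈ 1.3344
Ratio ≈ 1.33:1


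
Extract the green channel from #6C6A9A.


Color: #6C6A9A
R = 6C = 108
G = 6A = 106
B = 9A = 154
Green = 106


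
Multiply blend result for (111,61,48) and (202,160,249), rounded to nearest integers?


Multiply: C = A×B/255, rounded to nearest integer
R: 111×202/255 = 22422/255 ≈ 87.929 → 88
G: 61×160/255 = 9760/255 ≈ 38.275 → 38
B: 48×249/255 = 11952/255 ≈ 46.871 → 47
= RGB(88, 38, 47)


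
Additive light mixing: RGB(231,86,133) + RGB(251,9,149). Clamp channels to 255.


Additive: each channel = min(255, C₁+C₂)
R: 231+251 = 482 → 255
G: 86+9 = 95 → 95
B: 133+149 = 282 → 255
= RGB(255, 95, 255)


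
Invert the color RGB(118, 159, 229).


Invert: (255-R, 255-G, 255-B)
R: 255-118 = 137
G: 255-159 = 96
B: 255-229 = 26
= RGB(137, 96, 26)


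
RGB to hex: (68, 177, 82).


R = 68 → 44 (hex)
G = 177 → B1 (hex)
B = 82 → 52 (hex)
Hex = #44B152


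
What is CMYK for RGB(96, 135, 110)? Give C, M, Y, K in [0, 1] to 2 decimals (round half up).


R'=96/255≈0.3765, G'=135/255≈0.5294, B'=110/255≈0.4314
K = 1 - max(R',G',B') = 1 - 135/255 = 120/255 = 0.47058… → 0.47
(1-R'-K)/(1-K) simplifies to (max-R)/max with max = 135:
C = (135-96)/135 = 39/135 = 0.28888… → 0.29
M = (135-135)/135 = 0/135 = 0 → 0.00
Y = (135-110)/135 = 25/135 = 0.18518… → 0.19
= CMYK(0.29, 0.00, 0.19, 0.47)


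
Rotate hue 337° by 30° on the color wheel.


New hue = (H + rotation) mod 360
New hue = (337 + 30) mod 360
= 367 mod 360
= 7°


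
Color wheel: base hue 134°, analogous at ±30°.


Base hue: 134°
Left analog: (134 - 30) mod 360 = 104°
Right analog: (134 + 30) mod 360 = 164°
Analogous hues = 104° and 164°


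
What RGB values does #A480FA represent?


A4 → 164 (R)
80 → 128 (G)
FA → 250 (B)
= RGB(164, 128, 250)


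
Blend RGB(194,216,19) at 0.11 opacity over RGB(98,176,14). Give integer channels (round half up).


C = α×F + (1-α)×B, with 1-α = 0.89
R: 0.11×194 + 0.89×98 = 21.34 + 87.22 = 108.56 → 109
G: 0.11×216 + 0.89×176 = 23.76 + 156.64 = 180.40 → 180
B: 0.11×19 + 0.89×14 = 2.09 + 12.46 = 14.55 → 15
= RGB(109, 180, 15)


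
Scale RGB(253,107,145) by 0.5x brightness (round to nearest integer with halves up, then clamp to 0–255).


Multiply each channel by 0.5, round half up, clamp to [0, 255]
R: 253×0.5 = 126.5 → round → 127
G: 107×0.5 = 53.5 → round → 54
B: 145×0.5 = 72.5 → round → 73
= RGB(127, 54, 73)


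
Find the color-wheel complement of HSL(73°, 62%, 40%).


Complement = opposite side of color wheel = hue + 180°
H' = (73 + 180) mod 360 = 253°
S and L unchanged.
= HSL(253°, 62%, 40%)


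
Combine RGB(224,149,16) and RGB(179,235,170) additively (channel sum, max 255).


Additive: each channel = min(255, C₁+C₂)
R: 224+179 = 403 → 255
G: 149+235 = 384 → 255
B: 16+170 = 186 → 186
= RGB(255, 255, 186)


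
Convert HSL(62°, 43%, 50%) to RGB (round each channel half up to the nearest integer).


H=62°, S=0.43, L=0.50
C = (1-|2L-1|)×S = (1-|0.00|)×0.43 = 0.43
H' = H/60 = 62/60 ≈ 1.0333; X = C×(1-|H' mod 2 - 1|) ≈ 0.4157
m = L - C/2 = 0.50 - 0.215 = 0.285
Sector ⌊H'⌋ = 1 → (R',G',B') = (≈0.4157, 0.43, 0.0)
RGB = ((R'+m)×255, (G'+m)×255, (B'+m)×255) = (178.67, 182.325, 72.675)
Round half up → RGB(179, 182, 73)


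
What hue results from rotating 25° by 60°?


New hue = (H + rotation) mod 360
New hue = (25 + 60) mod 360
= 85 mod 360
= 85°


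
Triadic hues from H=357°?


Triadic: equally spaced at 120° intervals
H1 = 357°
H2 = (357 + 120) mod 360 = 117°
H3 = (357 + 240) mod 360 = 237°
Triadic = 357°, 117°, 237°


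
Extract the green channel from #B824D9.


Color: #B824D9
R = B8 = 184
G = 24 = 36
B = D9 = 217
Green = 36


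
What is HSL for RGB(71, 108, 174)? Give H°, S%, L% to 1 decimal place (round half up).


Normalize: R'=71/255≈0.2784, G'=108/255≈0.4235, B'=174/255≈0.6824
Max=174/255, Min=71/255, Δ=Max-Min=103/255
L = (Max+Min)/2 = (174+71)/510 = 245/510 = 0.48039… → L = 48.0%
L ≤ 0.5 → S = Δ/(Max+Min) = 103/(174+71) = 103/245 = 0.42040… → S = 42.0%
(the 1/255 factors cancel in S and H, so raw channel differences can be used)
Max is B' → H = 60 × ((R-G)/Δ + 4) = 60 × ((71-108)/103 + 4)
  -37/103 + 4 = -0.3592… + 4 = 3.6407…
  H = 60 × 3.6407… = 218.446…° → H = 218.4°
= HSL(218.4°, 42.0%, 48.0%)


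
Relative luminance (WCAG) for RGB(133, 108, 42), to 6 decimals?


Linearize each channel (sRGB transfer function): c = v/255; c_lin = c/12.92 if c ≤ 0.04045, else ((c+0.055)/1.055)^2.4
  R: 133/255 ≈ 0.521569 > 0.04045 → ((0.521569+0.055)/1.055)^2.4 ≈ 0.234551
  G: 108/255 ≈ 0.423529 > 0.04045 → ((0.423529+0.055)/1.055)^2.4 ≈ 0.149960
  B: 42/255 ≈ 0.164706 > 0.04045 → ((0.164706+0.055)/1.055)^2.4 ≈ 0.023153
R_lin = 0.234551, G_lin = 0.149960, B_lin = 0.023153
L = 0.2126×R + 0.7152×G + 0.0722×B
L = 0.2126×0.234551 + 0.7152×0.149960 + 0.0722×0.023153
L ≈ 0.158788


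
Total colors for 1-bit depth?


Colors = 2^bits = 2^1
= 2 colors


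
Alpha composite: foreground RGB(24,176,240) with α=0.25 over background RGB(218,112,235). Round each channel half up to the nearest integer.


C = α×F + (1-α)×B, with 1-α = 0.75
R: 0.25×24 + 0.75×218 = 6.00 + 163.50 = 169.50 → 170
G: 0.25×176 + 0.75×112 = 44.00 + 84.00 = 128.00 → 128
B: 0.25×240 + 0.75×235 = 60.00 + 176.25 = 236.25 → 236
= RGB(170, 128, 236)


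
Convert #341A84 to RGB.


34 → 52 (R)
1A → 26 (G)
84 → 132 (B)
= RGB(52, 26, 132)


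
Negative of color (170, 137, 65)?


Invert: (255-R, 255-G, 255-B)
R: 255-170 = 85
G: 255-137 = 118
B: 255-65 = 190
= RGB(85, 118, 190)


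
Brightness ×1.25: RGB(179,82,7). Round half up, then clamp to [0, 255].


Multiply each channel by 1.25, round half up, clamp to [0, 255]
R: 179×1.25 = 223.75 → round → 224
G: 82×1.25 = 102.5 → round → 103
B: 7×1.25 = 8.75 → round → 9
= RGB(224, 103, 9)


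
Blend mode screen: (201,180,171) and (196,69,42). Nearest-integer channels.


Screen: C = 255 - (255-A)×(255-B)/255, rounded to nearest integer
R: 255 - (255-201)×(255-196)/255 = 255 - 3186/255 ≈ 255 - 12.494 = 242.506 → 243
G: 255 - (255-180)×(255-69)/255 = 255 - 13950/255 ≈ 255 - 54.706 = 200.294 → 200
B: 255 - (255-171)×(255-42)/255 = 255 - 17892/255 ≈ 255 - 70.165 = 184.835 → 185
= RGB(243, 200, 185)


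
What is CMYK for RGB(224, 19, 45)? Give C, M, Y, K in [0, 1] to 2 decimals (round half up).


R'=224/255≈0.8784, G'=19/255≈0.0745, B'=45/255≈0.1765
K = 1 - max(R',G',B') = 1 - 224/255 = 31/255 = 0.12156… → 0.12
(1-R'-K)/(1-K) simplifies to (max-R)/max with max = 224:
C = (224-224)/224 = 0/224 = 0 → 0.00
M = (224-19)/224 = 205/224 = 0.91517… → 0.92
Y = (224-45)/224 = 179/224 = 0.79910… → 0.80
= CMYK(0.00, 0.92, 0.80, 0.12)


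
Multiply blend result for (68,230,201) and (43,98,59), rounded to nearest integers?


Multiply: C = A×B/255, rounded to nearest integer
R: 68×43/255 = 2924/255 ≈ 11.467 → 11
G: 230×98/255 = 22540/255 ≈ 88.392 → 88
B: 201×59/255 = 11859/255 ≈ 46.506 → 47
= RGB(11, 88, 47)


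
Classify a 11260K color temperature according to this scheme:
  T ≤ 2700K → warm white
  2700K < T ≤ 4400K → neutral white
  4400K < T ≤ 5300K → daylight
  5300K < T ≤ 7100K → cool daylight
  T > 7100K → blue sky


Temperature: 11260K
11260K > 7100K → blue sky
Classification: blue sky


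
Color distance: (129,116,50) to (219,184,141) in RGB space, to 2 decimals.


d = √[(R₁-R₂)² + (G₁-G₂)² + (B₁-B₂)²]
d = √[(129-219)² + (116-184)² + (50-141)²]
d = √[8100 + 4624 + 8281]
d = √21005
d ≈ 144.93


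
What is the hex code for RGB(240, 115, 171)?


R = 240 → F0 (hex)
G = 115 → 73 (hex)
B = 171 → AB (hex)
Hex = #F073AB


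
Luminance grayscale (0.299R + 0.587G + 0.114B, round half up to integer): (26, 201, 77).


Gray = 0.299×R + 0.587×G + 0.114×B
Gray = 0.299×26 + 0.587×201 + 0.114×77
Gray = 7.774 + 117.987 + 8.778
Gray = 134.539 → round half up → 135
Gray = 135


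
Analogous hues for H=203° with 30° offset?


Base hue: 203°
Left analog: (203 - 30) mod 360 = 173°
Right analog: (203 + 30) mod 360 = 233°
Analogous hues = 173° and 233°


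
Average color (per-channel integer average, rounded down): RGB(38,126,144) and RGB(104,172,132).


Midpoint: each channel = ⌊(C₁+C₂)/2⌋
R: ⌊(38+104)/2⌋ = 71
G: ⌊(126+172)/2⌋ = 149
B: ⌊(144+132)/2⌋ = 138
= RGB(71, 149, 138)


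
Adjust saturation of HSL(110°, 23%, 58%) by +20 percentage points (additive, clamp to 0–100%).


Original S = 23%
Adjustment = +20 percentage points
New S = 23 + (20) = 43
Clamp to [0, 100] → 43
= HSL(110°, 43%, 58%)


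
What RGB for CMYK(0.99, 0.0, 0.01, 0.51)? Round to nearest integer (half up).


R = 255 × (1-C) × (1-K) = 255 × 0.01 × 0.49 = 1.2495 → 1
G = 255 × (1-M) × (1-K) = 255 × 1.00 × 0.49 = 124.95 → 125
B = 255 × (1-Y) × (1-K) = 255 × 0.99 × 0.49 = 123.7005 → 124
= RGB(1, 125, 124)


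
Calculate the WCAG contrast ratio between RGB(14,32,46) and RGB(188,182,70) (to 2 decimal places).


Linearize each sRGB channel c=v/255: c/12.92 if c ≤ 0.04045 else ((c+0.055)/1.055)^2.4
L = 0.2126×R_lin + 0.7152×G_lin + 0.0722×B_lin
Color 1 (14,32,46):
  R=14: 14/255≈0.0549 > 0.04045 → ((0.0549+0.055)/1.055)^2.4 ≈ 0.00439
  G=32: 32/255≈0.1255 > 0.04045 → ((0.1255+0.055)/1.055)^2.4 ≈ 0.01444
  B=46: 46/255≈0.1804 > 0.04045 → ((0.1804+0.055)/1.055)^2.4 ≈ 0.02732
  L1 = 0.2126×0.00439 + 0.7152×0.01444 + 0.0722×0.02732 ≈ 0.01324
Color 2 (188,182,70):
  R=188: 188/255≈0.7373 > 0.04045 → ((0.7373+0.055)/1.055)^2.4 ≈ 0.50289
  G=182: 182/255≈0.7137 > 0.04045 → ((0.7137+0.055)/1.055)^2.4 ≈ 0.46778
  B=70: 70/255≈0.2745 > 0.04045 → ((0.2745+0.055)/1.055)^2.4 ≈ 0.06125
  L2 = 0.2126×0.50289 + 0.7152×0.46778 + 0.0722×0.06125 ≈ 0.44589
Lighter = 0.44589, Darker = 0.01324
Ratio = (L_lighter + 0.05) / (L_darker + 0.05)
Ratio = (0.44589 + 0.05) / (0.01324 + 0.05) = 0.49589 / 0.06324 ≈ 7.8419
Ratio ≈ 7.84:1


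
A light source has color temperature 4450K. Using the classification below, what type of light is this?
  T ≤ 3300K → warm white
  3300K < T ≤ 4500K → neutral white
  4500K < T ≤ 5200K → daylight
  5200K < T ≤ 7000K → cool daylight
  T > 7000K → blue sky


Temperature: 4450K
3300K < 4450K ≤ 4500K → neutral white
Classification: neutral white


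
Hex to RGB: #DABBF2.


DA → 218 (R)
BB → 187 (G)
F2 → 242 (B)
= RGB(218, 187, 242)


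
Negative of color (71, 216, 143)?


Invert: (255-R, 255-G, 255-B)
R: 255-71 = 184
G: 255-216 = 39
B: 255-143 = 112
= RGB(184, 39, 112)


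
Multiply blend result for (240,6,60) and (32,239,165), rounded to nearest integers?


Multiply: C = A×B/255, rounded to nearest integer
R: 240×32/255 = 7680/255 ≈ 30.118 → 30
G: 6×239/255 = 1434/255 ≈ 5.624 → 6
B: 60×165/255 = 9900/255 ≈ 38.824 → 39
= RGB(30, 6, 39)


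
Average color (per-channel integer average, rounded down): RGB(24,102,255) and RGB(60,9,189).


Midpoint: each channel = ⌊(C₁+C₂)/2⌋
R: ⌊(24+60)/2⌋ = 42
G: ⌊(102+9)/2⌋ = 55
B: ⌊(255+189)/2⌋ = 222
= RGB(42, 55, 222)


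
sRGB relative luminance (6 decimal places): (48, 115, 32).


Linearize each channel (sRGB transfer function): c = v/255; c_lin = c/12.92 if c ≤ 0.04045, else ((c+0.055)/1.055)^2.4
  R: 48/255 ≈ 0.188235 > 0.04045 → ((0.188235+0.055)/1.055)^2.4 ≈ 0.029557
  G: 115/255 ≈ 0.450980 > 0.04045 → ((0.450980+0.055)/1.055)^2.4 ≈ 0.171441
  B: 32/255 ≈ 0.125490 > 0.04045 → ((0.125490+0.055)/1.055)^2.4 ≈ 0.014444
R_lin = 0.029557, G_lin = 0.171441, B_lin = 0.014444
L = 0.2126×R + 0.7152×G + 0.0722×B
L = 0.2126×0.029557 + 0.7152×0.171441 + 0.0722×0.014444
L ≈ 0.129941


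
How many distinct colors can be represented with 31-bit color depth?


Colors = 2^bits = 2^31
= 2,147,483,648 colors


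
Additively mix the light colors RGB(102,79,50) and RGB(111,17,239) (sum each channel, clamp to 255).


Additive: each channel = min(255, C₁+C₂)
R: 102+111 = 213 → 213
G: 79+17 = 96 → 96
B: 50+239 = 289 → 255
= RGB(213, 96, 255)


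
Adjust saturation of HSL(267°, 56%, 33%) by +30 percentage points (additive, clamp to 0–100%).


Original S = 56%
Adjustment = +30 percentage points
New S = 56 + (30) = 86
Clamp to [0, 100] → 86
= HSL(267°, 86%, 33%)


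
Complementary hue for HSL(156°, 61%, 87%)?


Complement = opposite side of color wheel = hue + 180°
H' = (156 + 180) mod 360 = 336°
S and L unchanged.
= HSL(336°, 61%, 87%)


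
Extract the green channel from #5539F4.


Color: #5539F4
R = 55 = 85
G = 39 = 57
B = F4 = 244
Green = 57


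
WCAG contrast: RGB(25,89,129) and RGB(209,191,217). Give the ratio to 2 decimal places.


Linearize each sRGB channel c=v/255: c/12.92 if c ≤ 0.04045 else ((c+0.055)/1.055)^2.4
L = 0.2126×R_lin + 0.7152×G_lin + 0.0722×B_lin
Color 1 (25,89,129):
  R=25: 25/255≈0.0980 > 0.04045 → ((0.0980+0.055)/1.055)^2.4 ≈ 0.00972
  G=89: 89/255≈0.3490 > 0.04045 → ((0.3490+0.055)/1.055)^2.4 ≈ 0.09990
  B=129: 129/255≈0.5059 > 0.04045 → ((0.5059+0.055)/1.055)^2.4 ≈ 0.21953
  L1 = 0.2126×0.00972 + 0.7152×0.09990 + 0.0722×0.21953 ≈ 0.08936
Color 2 (209,191,217):
  R=209: 209/255≈0.8196 > 0.04045 → ((0.8196+0.055)/1.055)^2.4 ≈ 0.63760
  G=191: 191/255≈0.7490 > 0.04045 → ((0.7490+0.055)/1.055)^2.4 ≈ 0.52100
  B=217: 217/255≈0.8510 > 0.04045 → ((0.8510+0.055)/1.055)^2.4 ≈ 0.69387
  L2 = 0.2126×0.63760 + 0.7152×0.52100 + 0.0722×0.69387 ≈ 0.55827
Lighter = 0.55827, Darker = 0.08936
Ratio = (L_lighter + 0.05) / (L_darker + 0.05)
Ratio = (0.55827 + 0.05) / (0.08936 + 0.05) = 0.60827 / 0.13936 ≈ 4.3646
Ratio ≈ 4.36:1


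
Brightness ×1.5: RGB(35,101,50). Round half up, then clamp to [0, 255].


Multiply each channel by 1.5, round half up, clamp to [0, 255]
R: 35×1.5 = 52.5 → round → 53
G: 101×1.5 = 151.5 → round → 152
B: 50×1.5 = 75
= RGB(53, 152, 75)


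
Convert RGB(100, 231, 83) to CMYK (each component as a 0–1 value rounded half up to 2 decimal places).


R'=100/255≈0.3922, G'=231/255≈0.9059, B'=83/255≈0.3255
K = 1 - max(R',G',B') = 1 - 231/255 = 24/255 = 0.09411… → 0.09
(1-R'-K)/(1-K) simplifies to (max-R)/max with max = 231:
C = (231-100)/231 = 131/231 = 0.56709… → 0.57
M = (231-231)/231 = 0/231 = 0 → 0.00
Y = (231-83)/231 = 148/231 = 0.64069… → 0.64
= CMYK(0.57, 0.00, 0.64, 0.09)


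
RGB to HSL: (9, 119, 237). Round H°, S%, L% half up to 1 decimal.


Normalize: R'=9/255≈0.0353, G'=119/255≈0.4667, B'=237/255≈0.9294
Max=237/255, Min=9/255, Δ=Max-Min=228/255
L = (Max+Min)/2 = (237+9)/510 = 246/510 = 0.48235… → L = 48.2%
L ≤ 0.5 → S = Δ/(Max+Min) = 228/(237+9) = 228/246 = 0.92682… → S = 92.7%
(the 1/255 factors cancel in S and H, so raw channel differences can be used)
Max is B' → H = 60 × ((R-G)/Δ + 4) = 60 × ((9-119)/228 + 4)
  -110/228 + 4 = -0.4824… + 4 = 3.5175…
  H = 60 × 3.5175… = 211.052…° → H = 211.1°
= HSL(211.1°, 92.7%, 48.2%)


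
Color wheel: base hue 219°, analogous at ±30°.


Base hue: 219°
Left analog: (219 - 30) mod 360 = 189°
Right analog: (219 + 30) mod 360 = 249°
Analogous hues = 189° and 249°


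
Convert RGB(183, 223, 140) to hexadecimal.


R = 183 → B7 (hex)
G = 223 → DF (hex)
B = 140 → 8C (hex)
Hex = #B7DF8C


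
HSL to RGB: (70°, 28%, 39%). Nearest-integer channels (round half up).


H=70°, S=0.28, L=0.39
C = (1-|2L-1|)×S = (1-|-0.22|)×0.28 = 0.2184
H' = H/60 = 70/60 ≈ 1.1667; X = C×(1-|H' mod 2 - 1|) = 0.182
m = L - C/2 = 0.39 - 0.1092 = 0.2808
Sector ⌊H'⌋ = 1 → (R',G',B') = (0.182, 0.2184, 0.0)
RGB = ((R'+m)×255, (G'+m)×255, (B'+m)×255) = (118.014, 127.296, 71.604)
Round half up → RGB(118, 127, 72)


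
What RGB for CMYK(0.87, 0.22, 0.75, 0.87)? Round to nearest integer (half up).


R = 255 × (1-C) × (1-K) = 255 × 0.13 × 0.13 = 4.3095 → 4
G = 255 × (1-M) × (1-K) = 255 × 0.78 × 0.13 = 25.857 → 26
B = 255 × (1-Y) × (1-K) = 255 × 0.25 × 0.13 = 8.2875 → 8
= RGB(4, 26, 8)


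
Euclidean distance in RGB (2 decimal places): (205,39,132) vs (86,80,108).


d = √[(R₁-R₂)² + (G₁-G₂)² + (B₁-B₂)²]
d = √[(205-86)² + (39-80)² + (132-108)²]
d = √[14161 + 1681 + 576]
d = √16418
d ≈ 128.13


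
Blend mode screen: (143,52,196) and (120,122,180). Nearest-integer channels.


Screen: C = 255 - (255-A)×(255-B)/255, rounded to nearest integer
R: 255 - (255-143)×(255-120)/255 = 255 - 15120/255 ≈ 255 - 59.294 = 195.706 → 196
G: 255 - (255-52)×(255-122)/255 = 255 - 26999/255 ≈ 255 - 105.878 = 149.122 → 149
B: 255 - (255-196)×(255-180)/255 = 255 - 4425/255 ≈ 255 - 17.353 = 237.647 → 238
= RGB(196, 149, 238)


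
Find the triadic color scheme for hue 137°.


Triadic: equally spaced at 120° intervals
H1 = 137°
H2 = (137 + 120) mod 360 = 257°
H3 = (137 + 240) mod 360 = 17°
Triadic = 137°, 257°, 17°


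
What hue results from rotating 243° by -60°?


New hue = (H + rotation) mod 360
New hue = (243 -60) mod 360
= 183 mod 360
= 183°


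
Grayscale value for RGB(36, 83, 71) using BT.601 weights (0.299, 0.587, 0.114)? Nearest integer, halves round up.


Gray = 0.299×R + 0.587×G + 0.114×B
Gray = 0.299×36 + 0.587×83 + 0.114×71
Gray = 10.764 + 48.721 + 8.094
Gray = 67.579 → round half up → 68
Gray = 68


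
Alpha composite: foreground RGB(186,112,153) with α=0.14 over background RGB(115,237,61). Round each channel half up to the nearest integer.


C = α×F + (1-α)×B, with 1-α = 0.86
R: 0.14×186 + 0.86×115 = 26.04 + 98.90 = 124.94 → 125
G: 0.14×112 + 0.86×237 = 15.68 + 203.82 = 219.50 → 220
B: 0.14×153 + 0.86×61 = 21.42 + 52.46 = 73.88 → 74
= RGB(125, 220, 74)


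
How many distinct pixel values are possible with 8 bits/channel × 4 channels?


Total bits = 8 bits/channel × 4 channels = 32 bits
Distinct pixel values = 2^32
= 4,294,967,296 pixel values


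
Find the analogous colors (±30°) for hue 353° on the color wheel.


Base hue: 353°
Left analog: (353 - 30) mod 360 = 323°
Right analog: (353 + 30) mod 360 = 23°
Analogous hues = 323° and 23°


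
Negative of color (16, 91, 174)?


Invert: (255-R, 255-G, 255-B)
R: 255-16 = 239
G: 255-91 = 164
B: 255-174 = 81
= RGB(239, 164, 81)


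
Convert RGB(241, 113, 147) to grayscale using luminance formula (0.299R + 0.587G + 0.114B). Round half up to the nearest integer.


Gray = 0.299×R + 0.587×G + 0.114×B
Gray = 0.299×241 + 0.587×113 + 0.114×147
Gray = 72.059 + 66.331 + 16.758
Gray = 155.148 → round half up → 155
Gray = 155


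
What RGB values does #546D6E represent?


54 → 84 (R)
6D → 109 (G)
6E → 110 (B)
= RGB(84, 109, 110)


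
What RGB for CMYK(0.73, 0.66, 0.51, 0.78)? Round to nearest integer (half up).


R = 255 × (1-C) × (1-K) = 255 × 0.27 × 0.22 = 15.147 → 15
G = 255 × (1-M) × (1-K) = 255 × 0.34 × 0.22 = 19.074 → 19
B = 255 × (1-Y) × (1-K) = 255 × 0.49 × 0.22 = 27.489 → 27
= RGB(15, 19, 27)


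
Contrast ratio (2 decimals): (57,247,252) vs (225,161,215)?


Linearize each sRGB channel c=v/255: c/12.92 if c ≤ 0.04045 else ((c+0.055)/1.055)^2.4
L = 0.2126×R_lin + 0.7152×G_lin + 0.0722×B_lin
Color 1 (57,247,252):
  R=57: 57/255≈0.2235 > 0.04045 → ((0.2235+0.055)/1.055)^2.4 ≈ 0.04092
  G=247: 247/255≈0.9686 > 0.04045 → ((0.9686+0.055)/1.055)^2.4 ≈ 0.93011
  B=252: 252/255≈0.9882 > 0.04045 → ((0.9882+0.055)/1.055)^2.4 ≈ 0.97345
  L1 = 0.2126×0.04092 + 0.7152×0.93011 + 0.0722×0.97345 ≈ 0.74420
Color 2 (225,161,215):
  R=225: 225/255≈0.8824 > 0.04045 → ((0.8824+0.055)/1.055)^2.4 ≈ 0.75294
  G=161: 161/255≈0.6314 > 0.04045 → ((0.6314+0.055)/1.055)^2.4 ≈ 0.35640
  B=215: 215/255≈0.8431 > 0.04045 → ((0.8431+0.055)/1.055)^2.4 ≈ 0.67954
  L2 = 0.2126×0.75294 + 0.7152×0.35640 + 0.0722×0.67954 ≈ 0.46404
Lighter = 0.74420, Darker = 0.46404
Ratio = (L_lighter + 0.05) / (L_darker + 0.05)
Ratio = (0.74420 + 0.05) / (0.46404 + 0.05) = 0.79420 / 0.51404 ≈ 1.5450
Ratio ≈ 1.55:1
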